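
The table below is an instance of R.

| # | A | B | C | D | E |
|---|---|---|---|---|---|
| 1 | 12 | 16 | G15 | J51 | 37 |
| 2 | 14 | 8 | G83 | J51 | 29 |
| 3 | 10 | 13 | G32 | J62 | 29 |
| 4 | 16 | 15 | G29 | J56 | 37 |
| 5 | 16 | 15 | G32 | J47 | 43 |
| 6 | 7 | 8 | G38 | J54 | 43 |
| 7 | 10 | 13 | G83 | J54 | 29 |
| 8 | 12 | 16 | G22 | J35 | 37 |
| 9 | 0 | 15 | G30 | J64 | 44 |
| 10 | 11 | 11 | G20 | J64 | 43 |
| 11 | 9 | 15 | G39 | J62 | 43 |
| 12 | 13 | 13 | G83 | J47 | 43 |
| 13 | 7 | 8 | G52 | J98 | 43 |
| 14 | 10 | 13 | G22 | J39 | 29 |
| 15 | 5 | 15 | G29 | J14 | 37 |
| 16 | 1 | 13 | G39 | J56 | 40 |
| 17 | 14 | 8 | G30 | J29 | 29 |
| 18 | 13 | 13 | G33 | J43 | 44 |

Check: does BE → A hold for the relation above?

(B=16, E=37): rows 1, 8 → A = 12, 12 ✓
(B=8, E=29): rows 2, 17 → A = 14, 14 ✓
(B=13, E=29): rows 3, 7, 14 → A = 10, 10, 10 ✓
(B=15, E=37): rows 4, 15 → A takes values {16, 5} — violation
(B=15, E=43): rows 5, 11 → A takes values {16, 9} — violation
(B=8, E=43): rows 6, 13 → A = 7, 7 ✓
(B=15, E=44): row 9 → A = 0 ✓
(B=11, E=43): row 10 → A = 11 ✓
(B=13, E=43): row 12 → A = 13 ✓
(B=13, E=40): row 16 → A = 1 ✓
(B=13, E=44): row 18 → A = 13 ✓
Two rows agree on BE but differ on A, so BE → A does not hold.

No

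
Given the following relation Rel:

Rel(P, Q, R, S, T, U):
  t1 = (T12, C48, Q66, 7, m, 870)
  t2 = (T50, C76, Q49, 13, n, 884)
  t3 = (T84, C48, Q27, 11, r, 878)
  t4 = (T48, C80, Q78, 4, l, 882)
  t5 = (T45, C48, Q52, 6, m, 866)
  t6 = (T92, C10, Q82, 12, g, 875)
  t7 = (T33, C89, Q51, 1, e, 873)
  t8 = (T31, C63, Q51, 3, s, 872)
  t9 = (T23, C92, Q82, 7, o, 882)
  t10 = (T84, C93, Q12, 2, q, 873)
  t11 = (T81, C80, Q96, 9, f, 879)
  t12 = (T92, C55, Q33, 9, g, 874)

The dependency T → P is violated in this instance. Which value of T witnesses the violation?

T=m: rows 1, 5 → P takes values {T12, T45} — violation
T=n: row 2 → P = T50 ✓
T=r: row 3 → P = T84 ✓
T=l: row 4 → P = T48 ✓
T=g: rows 6, 12 → P = T92, T92 ✓
T=e: row 7 → P = T33 ✓
T=s: row 8 → P = T31 ✓
T=o: row 9 → P = T23 ✓
T=q: row 10 → P = T84 ✓
T=f: row 11 → P = T81 ✓
The only T value with inconsistent P is T=m.

m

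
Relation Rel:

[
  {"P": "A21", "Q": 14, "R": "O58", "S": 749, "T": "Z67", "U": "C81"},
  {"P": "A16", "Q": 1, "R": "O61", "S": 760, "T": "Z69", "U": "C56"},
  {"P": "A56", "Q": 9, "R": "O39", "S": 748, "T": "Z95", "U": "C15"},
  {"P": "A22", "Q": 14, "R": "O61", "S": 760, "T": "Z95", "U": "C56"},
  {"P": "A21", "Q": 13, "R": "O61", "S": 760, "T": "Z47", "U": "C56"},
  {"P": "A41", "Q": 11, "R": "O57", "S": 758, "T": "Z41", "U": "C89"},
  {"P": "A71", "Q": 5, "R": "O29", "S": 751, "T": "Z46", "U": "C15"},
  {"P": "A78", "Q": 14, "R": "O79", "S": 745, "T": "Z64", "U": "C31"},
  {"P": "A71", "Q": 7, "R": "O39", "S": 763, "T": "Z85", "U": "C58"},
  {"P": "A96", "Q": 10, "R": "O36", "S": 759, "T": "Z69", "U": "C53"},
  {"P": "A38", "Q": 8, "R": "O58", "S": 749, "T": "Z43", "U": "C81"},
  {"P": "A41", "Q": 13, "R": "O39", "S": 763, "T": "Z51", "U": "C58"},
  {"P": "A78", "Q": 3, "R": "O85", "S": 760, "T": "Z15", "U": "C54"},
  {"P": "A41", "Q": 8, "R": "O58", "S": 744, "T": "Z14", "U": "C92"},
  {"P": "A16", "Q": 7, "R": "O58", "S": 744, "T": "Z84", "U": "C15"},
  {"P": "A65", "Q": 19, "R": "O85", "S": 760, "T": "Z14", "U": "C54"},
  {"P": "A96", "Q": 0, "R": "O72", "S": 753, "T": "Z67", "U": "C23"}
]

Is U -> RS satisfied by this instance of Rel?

No

U=C81: 2 rows → {R,S} = (O58, 749), (O58, 749) ✓
U=C56: 3 rows → {R,S} = (O61, 760), (O61, 760), (O61, 760) ✓
U=C15: 3 rows → {R,S} takes values {(O39, 748), (O29, 751), (O58, 744)} — violation
U=C89: 1 row → {R,S} = (O57, 758) ✓
U=C31: 1 row → {R,S} = (O79, 745) ✓
U=C58: 2 rows → {R,S} = (O39, 763), (O39, 763) ✓
U=C53: 1 row → {R,S} = (O36, 759) ✓
U=C54: 2 rows → {R,S} = (O85, 760), (O85, 760) ✓
U=C92: 1 row → {R,S} = (O58, 744) ✓
U=C23: 1 row → {R,S} = (O72, 753) ✓
Two rows agree on U but differ on RS, so U -> RS does not hold.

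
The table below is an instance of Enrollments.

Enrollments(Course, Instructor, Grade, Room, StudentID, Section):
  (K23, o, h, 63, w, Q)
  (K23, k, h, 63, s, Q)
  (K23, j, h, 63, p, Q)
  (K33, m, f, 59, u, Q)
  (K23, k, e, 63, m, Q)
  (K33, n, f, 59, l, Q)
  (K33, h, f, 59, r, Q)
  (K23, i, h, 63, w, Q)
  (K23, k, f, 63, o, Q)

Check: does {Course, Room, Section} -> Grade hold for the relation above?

No

(Course=K23, Room=63, Section=Q): 6 rows → Grade takes values {h, e, f} — violation
(Course=K33, Room=59, Section=Q): 3 rows → Grade = f, f, f ✓
Two rows agree on {Course, Room, Section} but differ on Grade, so {Course, Room, Section} -> Grade does not hold.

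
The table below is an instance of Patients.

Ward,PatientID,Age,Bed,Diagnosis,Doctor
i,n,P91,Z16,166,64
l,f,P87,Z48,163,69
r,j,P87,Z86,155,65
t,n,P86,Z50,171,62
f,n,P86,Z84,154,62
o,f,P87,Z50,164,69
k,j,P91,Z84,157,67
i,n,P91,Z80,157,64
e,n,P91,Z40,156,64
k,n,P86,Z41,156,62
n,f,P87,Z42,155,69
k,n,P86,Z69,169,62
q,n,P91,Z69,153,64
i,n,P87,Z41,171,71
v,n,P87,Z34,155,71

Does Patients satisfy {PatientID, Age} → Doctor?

(PatientID=n, Age=P91): 4 rows → Doctor = 64, 64, 64, 64 ✓
(PatientID=f, Age=P87): 3 rows → Doctor = 69, 69, 69 ✓
(PatientID=j, Age=P87): 1 row → Doctor = 65 ✓
(PatientID=n, Age=P86): 4 rows → Doctor = 62, 62, 62, 62 ✓
(PatientID=j, Age=P91): 1 row → Doctor = 67 ✓
(PatientID=n, Age=P87): 2 rows → Doctor = 71, 71 ✓
Every {PatientID, Age} value is associated with a single Doctor value, so {PatientID, Age} → Doctor holds.

Yes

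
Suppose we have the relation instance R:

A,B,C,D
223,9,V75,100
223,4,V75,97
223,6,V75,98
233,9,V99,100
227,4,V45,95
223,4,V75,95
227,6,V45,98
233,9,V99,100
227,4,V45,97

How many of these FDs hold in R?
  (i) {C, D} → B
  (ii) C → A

2

(i) {C, D} → B: every LHS value maps to a single RHS value — holds.
(ii) C → A: every LHS value maps to a single RHS value — holds.
2 of the 2 dependencies hold.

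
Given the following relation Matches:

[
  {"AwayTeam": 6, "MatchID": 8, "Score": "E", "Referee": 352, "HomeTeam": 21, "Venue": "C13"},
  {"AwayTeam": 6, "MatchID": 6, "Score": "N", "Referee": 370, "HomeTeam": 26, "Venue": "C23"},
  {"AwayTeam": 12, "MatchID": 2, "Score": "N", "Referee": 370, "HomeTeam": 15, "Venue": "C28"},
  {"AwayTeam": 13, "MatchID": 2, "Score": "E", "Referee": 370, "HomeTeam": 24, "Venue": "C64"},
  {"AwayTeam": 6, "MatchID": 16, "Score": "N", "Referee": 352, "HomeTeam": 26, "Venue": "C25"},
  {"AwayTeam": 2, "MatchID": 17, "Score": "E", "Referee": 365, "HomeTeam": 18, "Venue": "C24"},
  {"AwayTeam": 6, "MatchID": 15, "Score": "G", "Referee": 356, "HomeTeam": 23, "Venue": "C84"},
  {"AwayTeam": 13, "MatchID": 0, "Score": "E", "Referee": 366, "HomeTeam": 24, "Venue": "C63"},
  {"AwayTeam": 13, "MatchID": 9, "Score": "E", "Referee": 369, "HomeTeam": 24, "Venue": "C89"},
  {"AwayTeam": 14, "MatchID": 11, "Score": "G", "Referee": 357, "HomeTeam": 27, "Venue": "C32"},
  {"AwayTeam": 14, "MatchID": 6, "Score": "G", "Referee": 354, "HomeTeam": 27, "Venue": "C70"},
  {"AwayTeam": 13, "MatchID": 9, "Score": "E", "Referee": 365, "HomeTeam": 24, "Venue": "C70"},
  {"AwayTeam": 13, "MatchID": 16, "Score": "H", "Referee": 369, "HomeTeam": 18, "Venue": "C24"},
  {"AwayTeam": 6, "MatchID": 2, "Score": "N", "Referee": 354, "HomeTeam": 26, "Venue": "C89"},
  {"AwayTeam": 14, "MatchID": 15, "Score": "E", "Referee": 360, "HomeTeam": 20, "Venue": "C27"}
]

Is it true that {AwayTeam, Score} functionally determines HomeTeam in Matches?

Yes

(AwayTeam=6, Score=E): 1 row → HomeTeam = 21 ✓
(AwayTeam=6, Score=N): 3 rows → HomeTeam = 26, 26, 26 ✓
(AwayTeam=12, Score=N): 1 row → HomeTeam = 15 ✓
(AwayTeam=13, Score=E): 4 rows → HomeTeam = 24, 24, 24, 24 ✓
(AwayTeam=2, Score=E): 1 row → HomeTeam = 18 ✓
(AwayTeam=6, Score=G): 1 row → HomeTeam = 23 ✓
(AwayTeam=14, Score=G): 2 rows → HomeTeam = 27, 27 ✓
(AwayTeam=13, Score=H): 1 row → HomeTeam = 18 ✓
(AwayTeam=14, Score=E): 1 row → HomeTeam = 20 ✓
Every {AwayTeam, Score} value is associated with a single HomeTeam value, so {AwayTeam, Score} → HomeTeam holds.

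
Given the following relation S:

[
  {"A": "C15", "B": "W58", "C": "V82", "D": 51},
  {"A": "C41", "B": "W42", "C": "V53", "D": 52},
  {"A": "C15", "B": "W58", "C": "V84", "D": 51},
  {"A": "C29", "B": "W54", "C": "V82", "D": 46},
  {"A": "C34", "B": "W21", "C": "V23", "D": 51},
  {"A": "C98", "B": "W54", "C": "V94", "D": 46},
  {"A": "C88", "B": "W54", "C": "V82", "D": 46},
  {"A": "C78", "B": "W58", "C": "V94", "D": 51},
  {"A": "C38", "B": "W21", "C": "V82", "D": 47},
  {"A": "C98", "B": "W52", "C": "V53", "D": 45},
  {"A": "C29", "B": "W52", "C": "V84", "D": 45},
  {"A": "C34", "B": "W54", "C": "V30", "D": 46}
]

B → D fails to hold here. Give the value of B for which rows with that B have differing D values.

B=W58: 3 rows → D = 51, 51, 51 ✓
B=W42: 1 row → D = 52 ✓
B=W54: 4 rows → D = 46, 46, 46, 46 ✓
B=W21: 2 rows → D takes values {51, 47} — violation
B=W52: 2 rows → D = 45, 45 ✓
The only B value with inconsistent D is B=W21.

W21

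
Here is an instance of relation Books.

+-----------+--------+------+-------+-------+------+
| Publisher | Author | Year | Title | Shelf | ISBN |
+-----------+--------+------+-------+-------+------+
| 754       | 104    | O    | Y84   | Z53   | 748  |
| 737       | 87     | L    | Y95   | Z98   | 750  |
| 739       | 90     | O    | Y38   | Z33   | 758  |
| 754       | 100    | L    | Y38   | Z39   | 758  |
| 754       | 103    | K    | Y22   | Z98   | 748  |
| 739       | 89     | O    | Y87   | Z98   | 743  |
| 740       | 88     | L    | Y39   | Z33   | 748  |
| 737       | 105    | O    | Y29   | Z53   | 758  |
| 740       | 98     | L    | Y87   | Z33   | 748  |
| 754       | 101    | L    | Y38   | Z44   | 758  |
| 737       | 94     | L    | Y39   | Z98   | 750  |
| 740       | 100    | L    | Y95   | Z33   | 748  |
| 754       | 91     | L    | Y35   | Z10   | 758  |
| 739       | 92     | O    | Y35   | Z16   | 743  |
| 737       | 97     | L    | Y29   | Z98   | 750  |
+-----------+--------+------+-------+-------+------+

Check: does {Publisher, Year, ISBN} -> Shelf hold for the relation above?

No

(Publisher=754, Year=O, ISBN=748): 1 row → Shelf = Z53 ✓
(Publisher=737, Year=L, ISBN=750): 3 rows → Shelf = Z98, Z98, Z98 ✓
(Publisher=739, Year=O, ISBN=758): 1 row → Shelf = Z33 ✓
(Publisher=754, Year=L, ISBN=758): 3 rows → Shelf takes values {Z39, Z44, Z10} — violation
(Publisher=754, Year=K, ISBN=748): 1 row → Shelf = Z98 ✓
(Publisher=739, Year=O, ISBN=743): 2 rows → Shelf takes values {Z98, Z16} — violation
(Publisher=740, Year=L, ISBN=748): 3 rows → Shelf = Z33, Z33, Z33 ✓
(Publisher=737, Year=O, ISBN=758): 1 row → Shelf = Z53 ✓
Two rows agree on {Publisher, Year, ISBN} but differ on Shelf, so {Publisher, Year, ISBN} -> Shelf does not hold.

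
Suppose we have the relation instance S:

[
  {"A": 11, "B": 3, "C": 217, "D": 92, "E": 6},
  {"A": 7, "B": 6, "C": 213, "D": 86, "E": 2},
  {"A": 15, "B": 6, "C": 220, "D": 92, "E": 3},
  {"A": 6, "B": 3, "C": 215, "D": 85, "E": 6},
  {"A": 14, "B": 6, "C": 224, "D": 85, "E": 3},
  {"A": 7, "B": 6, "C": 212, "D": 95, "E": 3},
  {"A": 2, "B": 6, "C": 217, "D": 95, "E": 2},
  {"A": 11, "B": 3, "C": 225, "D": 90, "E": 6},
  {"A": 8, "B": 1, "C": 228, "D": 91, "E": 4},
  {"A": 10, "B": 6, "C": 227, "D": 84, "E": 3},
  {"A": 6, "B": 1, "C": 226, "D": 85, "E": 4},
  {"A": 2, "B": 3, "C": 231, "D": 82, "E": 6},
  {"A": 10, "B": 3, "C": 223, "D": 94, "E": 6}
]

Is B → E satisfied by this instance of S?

B=3: 5 rows → E = 6, 6, 6, 6, 6 ✓
B=6: 6 rows → E takes values {2, 3} — violation
B=1: 2 rows → E = 4, 4 ✓
Two rows agree on B but differ on E, so B → E does not hold.

No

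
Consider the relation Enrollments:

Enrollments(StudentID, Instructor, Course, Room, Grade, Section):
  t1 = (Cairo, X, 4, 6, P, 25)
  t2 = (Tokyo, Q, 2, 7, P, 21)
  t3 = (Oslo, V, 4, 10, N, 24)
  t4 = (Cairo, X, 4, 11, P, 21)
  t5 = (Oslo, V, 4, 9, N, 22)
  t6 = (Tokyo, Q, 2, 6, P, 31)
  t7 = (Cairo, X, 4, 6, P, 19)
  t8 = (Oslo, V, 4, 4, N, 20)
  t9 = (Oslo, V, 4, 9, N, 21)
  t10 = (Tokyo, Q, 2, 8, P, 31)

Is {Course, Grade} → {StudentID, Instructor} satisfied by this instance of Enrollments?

Yes

(Course=4, Grade=P): rows 1, 4, 7 → {StudentID,Instructor} = (Cairo, X), (Cairo, X), (Cairo, X) ✓
(Course=2, Grade=P): rows 2, 6, 10 → {StudentID,Instructor} = (Tokyo, Q), (Tokyo, Q), (Tokyo, Q) ✓
(Course=4, Grade=N): rows 3, 5, 8, 9 → {StudentID,Instructor} = (Oslo, V), (Oslo, V), (Oslo, V), (Oslo, V) ✓
Every {Course, Grade} value is associated with a single {StudentID, Instructor} value, so {Course, Grade} → {StudentID, Instructor} holds.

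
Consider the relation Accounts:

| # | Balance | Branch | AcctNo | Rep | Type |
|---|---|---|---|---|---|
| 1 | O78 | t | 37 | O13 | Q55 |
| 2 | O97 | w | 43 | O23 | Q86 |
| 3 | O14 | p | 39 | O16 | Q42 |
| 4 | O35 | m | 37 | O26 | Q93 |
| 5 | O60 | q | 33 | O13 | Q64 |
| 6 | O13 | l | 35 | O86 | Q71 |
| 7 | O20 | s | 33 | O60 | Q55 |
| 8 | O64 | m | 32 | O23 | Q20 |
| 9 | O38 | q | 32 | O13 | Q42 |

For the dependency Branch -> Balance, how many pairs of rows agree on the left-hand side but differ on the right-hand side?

Branch=m: violating pairs (4,8) — 1 pair.
Branch=q: violating pairs (5,9) — 1 pair.

2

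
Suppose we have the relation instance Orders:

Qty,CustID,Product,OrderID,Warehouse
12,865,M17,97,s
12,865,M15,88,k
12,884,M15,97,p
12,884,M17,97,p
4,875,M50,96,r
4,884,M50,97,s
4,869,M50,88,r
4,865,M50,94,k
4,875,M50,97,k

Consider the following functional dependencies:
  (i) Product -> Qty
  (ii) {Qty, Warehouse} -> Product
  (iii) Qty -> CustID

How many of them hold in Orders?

(i) Product -> Qty: every LHS value maps to a single RHS value — holds.
(ii) {Qty, Warehouse} -> Product: (Qty=12, Warehouse=p): 2 rows → Product takes values {M15, M17} — violation — fails.
(iii) Qty -> CustID: Qty=12: 4 rows → CustID takes values {865, 884} — violation; Qty=4: 5 rows → CustID takes values {875, 884, 869, 865} — violation — fails.
1 of the 3 dependencies holds.

1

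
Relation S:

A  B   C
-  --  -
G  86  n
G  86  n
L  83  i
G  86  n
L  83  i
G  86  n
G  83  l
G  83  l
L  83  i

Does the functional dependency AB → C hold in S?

Yes

(A=G, B=86): 4 rows → C = n, n, n, n ✓
(A=L, B=83): 3 rows → C = i, i, i ✓
(A=G, B=83): 2 rows → C = l, l ✓
Every AB value is associated with a single C value, so AB → C holds.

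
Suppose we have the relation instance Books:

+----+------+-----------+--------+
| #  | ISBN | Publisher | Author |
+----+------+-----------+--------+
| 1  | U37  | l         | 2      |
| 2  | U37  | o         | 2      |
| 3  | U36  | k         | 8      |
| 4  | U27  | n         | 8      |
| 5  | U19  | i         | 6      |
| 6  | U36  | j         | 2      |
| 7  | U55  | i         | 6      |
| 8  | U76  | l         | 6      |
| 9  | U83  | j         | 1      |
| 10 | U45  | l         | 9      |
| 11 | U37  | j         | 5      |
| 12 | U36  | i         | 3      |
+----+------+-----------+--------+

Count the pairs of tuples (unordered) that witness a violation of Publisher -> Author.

8

Publisher=l: violating pairs (1,8), (1,10), (8,10) — 3 pairs.
Publisher=i: violating pairs (5,12), (7,12) — 2 pairs.
Publisher=j: violating pairs (6,9), (6,11), (9,11) — 3 pairs.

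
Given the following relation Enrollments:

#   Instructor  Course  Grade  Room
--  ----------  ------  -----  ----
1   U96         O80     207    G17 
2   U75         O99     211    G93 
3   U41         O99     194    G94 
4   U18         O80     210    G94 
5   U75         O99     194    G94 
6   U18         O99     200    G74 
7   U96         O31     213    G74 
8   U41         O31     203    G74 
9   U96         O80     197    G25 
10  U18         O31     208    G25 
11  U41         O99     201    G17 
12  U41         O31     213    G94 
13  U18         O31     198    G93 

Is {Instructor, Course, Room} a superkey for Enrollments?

All 13 rows have distinct {Instructor, Course, Room} values, so {Instructor, Course, Room} → (all attributes) holds and {Instructor, Course, Room} is a superkey.

Yes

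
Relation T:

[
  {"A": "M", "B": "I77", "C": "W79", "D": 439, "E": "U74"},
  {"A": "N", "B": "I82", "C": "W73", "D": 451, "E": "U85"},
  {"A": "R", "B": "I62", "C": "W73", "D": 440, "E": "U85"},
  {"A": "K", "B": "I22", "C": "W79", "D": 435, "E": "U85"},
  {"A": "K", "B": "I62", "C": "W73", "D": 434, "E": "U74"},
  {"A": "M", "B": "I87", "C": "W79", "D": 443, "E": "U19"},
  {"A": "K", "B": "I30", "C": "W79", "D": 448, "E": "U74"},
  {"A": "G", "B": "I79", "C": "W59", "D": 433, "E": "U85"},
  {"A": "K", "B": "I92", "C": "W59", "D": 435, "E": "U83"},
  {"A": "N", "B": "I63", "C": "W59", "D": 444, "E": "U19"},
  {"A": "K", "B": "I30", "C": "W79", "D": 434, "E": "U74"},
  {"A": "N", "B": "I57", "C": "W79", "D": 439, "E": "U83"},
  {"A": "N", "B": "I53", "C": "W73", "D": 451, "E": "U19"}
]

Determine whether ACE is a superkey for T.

No

Two distinct rows share (A=K, C=W79, E=U74), so ACE does not determine every attribute — not a superkey.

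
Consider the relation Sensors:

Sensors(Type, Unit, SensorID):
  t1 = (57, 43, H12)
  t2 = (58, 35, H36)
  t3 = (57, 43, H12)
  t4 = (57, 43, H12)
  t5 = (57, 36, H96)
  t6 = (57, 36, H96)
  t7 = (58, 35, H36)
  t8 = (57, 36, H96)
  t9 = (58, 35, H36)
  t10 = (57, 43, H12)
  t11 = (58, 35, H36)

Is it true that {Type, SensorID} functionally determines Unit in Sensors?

Yes

(Type=57, SensorID=H12): rows 1, 3, 4, 10 → Unit = 43, 43, 43, 43 ✓
(Type=58, SensorID=H36): rows 2, 7, 9, 11 → Unit = 35, 35, 35, 35 ✓
(Type=57, SensorID=H96): rows 5, 6, 8 → Unit = 36, 36, 36 ✓
Every {Type, SensorID} value is associated with a single Unit value, so {Type, SensorID} → Unit holds.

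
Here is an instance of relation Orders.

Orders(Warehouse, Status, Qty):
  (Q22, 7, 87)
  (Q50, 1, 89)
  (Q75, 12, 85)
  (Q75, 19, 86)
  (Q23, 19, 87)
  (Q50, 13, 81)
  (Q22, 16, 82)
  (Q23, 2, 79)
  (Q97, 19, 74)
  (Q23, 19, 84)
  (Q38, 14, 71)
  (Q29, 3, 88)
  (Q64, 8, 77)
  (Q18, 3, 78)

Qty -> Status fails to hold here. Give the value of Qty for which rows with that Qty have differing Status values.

Qty=87: 2 rows → Status takes values {7, 19} — violation
Qty=89: 1 row → Status = 1 ✓
Qty=85: 1 row → Status = 12 ✓
Qty=86: 1 row → Status = 19 ✓
Qty=81: 1 row → Status = 13 ✓
Qty=82: 1 row → Status = 16 ✓
Qty=79: 1 row → Status = 2 ✓
Qty=74: 1 row → Status = 19 ✓
Qty=84: 1 row → Status = 19 ✓
Qty=71: 1 row → Status = 14 ✓
Qty=88: 1 row → Status = 3 ✓
Qty=77: 1 row → Status = 8 ✓
Qty=78: 1 row → Status = 3 ✓
The only Qty value with inconsistent Status is Qty=87.

87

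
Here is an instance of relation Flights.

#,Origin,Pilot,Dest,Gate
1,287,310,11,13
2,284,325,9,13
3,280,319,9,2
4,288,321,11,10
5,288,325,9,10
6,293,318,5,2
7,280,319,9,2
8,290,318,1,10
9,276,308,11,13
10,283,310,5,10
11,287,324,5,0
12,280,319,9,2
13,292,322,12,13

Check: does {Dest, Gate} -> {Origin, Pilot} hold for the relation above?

(Dest=11, Gate=13): rows 1, 9 → {Origin,Pilot} takes values {(287, 310), (276, 308)} — violation
(Dest=9, Gate=13): row 2 → {Origin,Pilot} = (284, 325) ✓
(Dest=9, Gate=2): rows 3, 7, 12 → {Origin,Pilot} = (280, 319), (280, 319), (280, 319) ✓
(Dest=11, Gate=10): row 4 → {Origin,Pilot} = (288, 321) ✓
(Dest=9, Gate=10): row 5 → {Origin,Pilot} = (288, 325) ✓
(Dest=5, Gate=2): row 6 → {Origin,Pilot} = (293, 318) ✓
(Dest=1, Gate=10): row 8 → {Origin,Pilot} = (290, 318) ✓
(Dest=5, Gate=10): row 10 → {Origin,Pilot} = (283, 310) ✓
(Dest=5, Gate=0): row 11 → {Origin,Pilot} = (287, 324) ✓
(Dest=12, Gate=13): row 13 → {Origin,Pilot} = (292, 322) ✓
Two rows agree on {Dest, Gate} but differ on {Origin, Pilot}, so {Dest, Gate} -> {Origin, Pilot} does not hold.

No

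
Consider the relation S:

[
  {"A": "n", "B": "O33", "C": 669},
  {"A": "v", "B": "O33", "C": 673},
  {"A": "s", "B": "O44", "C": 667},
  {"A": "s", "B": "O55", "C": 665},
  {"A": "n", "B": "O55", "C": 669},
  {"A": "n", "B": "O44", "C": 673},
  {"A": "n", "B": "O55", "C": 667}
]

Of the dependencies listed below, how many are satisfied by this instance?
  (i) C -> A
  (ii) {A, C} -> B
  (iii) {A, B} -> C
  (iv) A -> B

0

(i) C -> A: C=673: 2 rows → A takes values {v, n} — violation; C=667: 2 rows → A takes values {s, n} — violation — fails.
(ii) {A, C} -> B: (A=n, C=669): 2 rows → B takes values {O33, O55} — violation — fails.
(iii) {A, B} -> C: (A=n, B=O55): 2 rows → C takes values {669, 667} — violation — fails.
(iv) A -> B: A=n: 4 rows → B takes values {O33, O55, O44} — violation; A=s: 2 rows → B takes values {O44, O55} — violation — fails.
None of the 4 dependencies hold.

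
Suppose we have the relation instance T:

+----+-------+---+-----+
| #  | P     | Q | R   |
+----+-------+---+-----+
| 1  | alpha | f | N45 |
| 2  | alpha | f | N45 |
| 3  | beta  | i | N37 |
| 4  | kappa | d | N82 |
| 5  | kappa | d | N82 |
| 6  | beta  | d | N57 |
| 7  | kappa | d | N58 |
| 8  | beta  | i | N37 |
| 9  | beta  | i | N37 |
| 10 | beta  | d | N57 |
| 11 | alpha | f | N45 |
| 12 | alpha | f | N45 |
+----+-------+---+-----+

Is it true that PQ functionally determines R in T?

(P=alpha, Q=f): rows 1, 2, 11, 12 → R = N45, N45, N45, N45 ✓
(P=beta, Q=i): rows 3, 8, 9 → R = N37, N37, N37 ✓
(P=kappa, Q=d): rows 4, 5, 7 → R takes values {N82, N58} — violation
(P=beta, Q=d): rows 6, 10 → R = N57, N57 ✓
Two rows agree on PQ but differ on R, so PQ -> R does not hold.

No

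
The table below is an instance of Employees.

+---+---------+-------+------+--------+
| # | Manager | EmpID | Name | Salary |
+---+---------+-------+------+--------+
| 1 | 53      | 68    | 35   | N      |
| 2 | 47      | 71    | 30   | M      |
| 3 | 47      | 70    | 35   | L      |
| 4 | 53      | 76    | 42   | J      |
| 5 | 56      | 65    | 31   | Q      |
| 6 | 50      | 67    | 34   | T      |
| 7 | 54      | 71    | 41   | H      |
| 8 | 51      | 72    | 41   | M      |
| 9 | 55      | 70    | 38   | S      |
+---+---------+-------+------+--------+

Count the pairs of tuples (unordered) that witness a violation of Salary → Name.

Salary=M: violating pairs (2,8) — 1 pair.

1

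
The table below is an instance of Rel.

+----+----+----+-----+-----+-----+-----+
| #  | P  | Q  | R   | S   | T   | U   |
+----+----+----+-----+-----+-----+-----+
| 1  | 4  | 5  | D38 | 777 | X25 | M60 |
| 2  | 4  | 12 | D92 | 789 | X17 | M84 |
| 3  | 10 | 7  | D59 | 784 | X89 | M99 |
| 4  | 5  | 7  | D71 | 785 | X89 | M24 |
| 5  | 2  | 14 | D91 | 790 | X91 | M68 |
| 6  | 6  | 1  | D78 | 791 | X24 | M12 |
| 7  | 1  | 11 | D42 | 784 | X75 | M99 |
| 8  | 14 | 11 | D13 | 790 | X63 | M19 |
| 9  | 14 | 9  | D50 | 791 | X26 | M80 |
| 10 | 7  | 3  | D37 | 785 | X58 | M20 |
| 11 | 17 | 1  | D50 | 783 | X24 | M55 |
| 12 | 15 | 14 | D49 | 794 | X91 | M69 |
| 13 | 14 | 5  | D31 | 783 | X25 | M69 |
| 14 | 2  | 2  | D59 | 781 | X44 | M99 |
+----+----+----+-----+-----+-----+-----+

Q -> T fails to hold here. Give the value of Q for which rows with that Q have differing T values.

Q=5: rows 1, 13 → T = X25, X25 ✓
Q=12: row 2 → T = X17 ✓
Q=7: rows 3, 4 → T = X89, X89 ✓
Q=14: rows 5, 12 → T = X91, X91 ✓
Q=1: rows 6, 11 → T = X24, X24 ✓
Q=11: rows 7, 8 → T takes values {X75, X63} — violation
Q=9: row 9 → T = X26 ✓
Q=3: row 10 → T = X58 ✓
Q=2: row 14 → T = X44 ✓
The only Q value with inconsistent T is Q=11.

11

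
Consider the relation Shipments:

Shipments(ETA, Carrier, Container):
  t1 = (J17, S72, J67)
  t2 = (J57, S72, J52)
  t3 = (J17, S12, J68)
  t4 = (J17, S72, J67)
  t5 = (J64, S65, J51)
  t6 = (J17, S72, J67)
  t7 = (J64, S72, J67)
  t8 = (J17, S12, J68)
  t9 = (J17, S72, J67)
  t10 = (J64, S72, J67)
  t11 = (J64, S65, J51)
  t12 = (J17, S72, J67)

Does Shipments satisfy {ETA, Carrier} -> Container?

Yes

(ETA=J17, Carrier=S72): rows 1, 4, 6, 9, 12 → Container = J67, J67, J67, J67, J67 ✓
(ETA=J57, Carrier=S72): row 2 → Container = J52 ✓
(ETA=J17, Carrier=S12): rows 3, 8 → Container = J68, J68 ✓
(ETA=J64, Carrier=S65): rows 5, 11 → Container = J51, J51 ✓
(ETA=J64, Carrier=S72): rows 7, 10 → Container = J67, J67 ✓
Every {ETA, Carrier} value is associated with a single Container value, so {ETA, Carrier} -> Container holds.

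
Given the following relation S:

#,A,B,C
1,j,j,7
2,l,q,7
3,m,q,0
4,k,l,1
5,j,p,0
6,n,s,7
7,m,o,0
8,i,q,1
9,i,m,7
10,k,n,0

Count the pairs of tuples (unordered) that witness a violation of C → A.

C=7: violating pairs (1,2), (1,6), (1,9), (2,6), (2,9), (6,9) — 6 pairs.
C=0: violating pairs (3,5), (3,10), (5,7), (5,10), (7,10) — 5 pairs.
C=1: violating pairs (4,8) — 1 pair.

12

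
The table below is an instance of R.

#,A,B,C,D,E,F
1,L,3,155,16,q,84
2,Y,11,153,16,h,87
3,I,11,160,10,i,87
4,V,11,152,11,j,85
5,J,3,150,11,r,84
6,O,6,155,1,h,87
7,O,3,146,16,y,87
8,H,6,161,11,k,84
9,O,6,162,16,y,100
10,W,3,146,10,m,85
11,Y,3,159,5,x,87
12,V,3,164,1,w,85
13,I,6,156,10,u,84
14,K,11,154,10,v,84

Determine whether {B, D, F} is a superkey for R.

Yes

All 14 rows have distinct {B, D, F} values, so {B, D, F} → (all attributes) holds and {B, D, F} is a superkey.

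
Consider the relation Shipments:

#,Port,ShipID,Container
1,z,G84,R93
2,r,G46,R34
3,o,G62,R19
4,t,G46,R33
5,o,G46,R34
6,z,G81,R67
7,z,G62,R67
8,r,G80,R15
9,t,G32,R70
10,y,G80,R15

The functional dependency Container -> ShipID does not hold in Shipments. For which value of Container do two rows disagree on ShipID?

Container=R93: row 1 → ShipID = G84 ✓
Container=R34: rows 2, 5 → ShipID = G46, G46 ✓
Container=R19: row 3 → ShipID = G62 ✓
Container=R33: row 4 → ShipID = G46 ✓
Container=R67: rows 6, 7 → ShipID takes values {G81, G62} — violation
Container=R15: rows 8, 10 → ShipID = G80, G80 ✓
Container=R70: row 9 → ShipID = G32 ✓
The only Container value with inconsistent ShipID is Container=R67.

R67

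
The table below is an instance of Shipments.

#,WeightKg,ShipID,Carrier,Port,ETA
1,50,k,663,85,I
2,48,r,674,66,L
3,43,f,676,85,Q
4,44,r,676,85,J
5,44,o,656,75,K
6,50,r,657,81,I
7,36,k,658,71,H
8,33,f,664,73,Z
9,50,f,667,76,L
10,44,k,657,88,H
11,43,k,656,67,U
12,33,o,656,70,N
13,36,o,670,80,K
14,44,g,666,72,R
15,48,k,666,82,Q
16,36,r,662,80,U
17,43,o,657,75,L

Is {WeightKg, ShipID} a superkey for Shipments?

All 17 rows have distinct {WeightKg, ShipID} values, so {WeightKg, ShipID} → (all attributes) holds and {WeightKg, ShipID} is a superkey.

Yes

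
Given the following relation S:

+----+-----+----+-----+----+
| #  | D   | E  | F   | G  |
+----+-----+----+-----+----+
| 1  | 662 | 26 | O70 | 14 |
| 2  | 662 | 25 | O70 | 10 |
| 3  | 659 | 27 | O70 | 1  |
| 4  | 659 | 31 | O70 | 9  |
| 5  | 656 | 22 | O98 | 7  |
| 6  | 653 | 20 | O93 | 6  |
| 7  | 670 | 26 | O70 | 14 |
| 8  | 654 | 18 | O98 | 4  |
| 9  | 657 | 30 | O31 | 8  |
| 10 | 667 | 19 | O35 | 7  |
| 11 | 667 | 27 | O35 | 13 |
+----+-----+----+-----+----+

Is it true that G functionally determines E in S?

G=14: rows 1, 7 → E = 26, 26 ✓
G=10: row 2 → E = 25 ✓
G=1: row 3 → E = 27 ✓
G=9: row 4 → E = 31 ✓
G=7: rows 5, 10 → E takes values {22, 19} — violation
G=6: row 6 → E = 20 ✓
G=4: row 8 → E = 18 ✓
G=8: row 9 → E = 30 ✓
G=13: row 11 → E = 27 ✓
Two rows agree on G but differ on E, so G -> E does not hold.

No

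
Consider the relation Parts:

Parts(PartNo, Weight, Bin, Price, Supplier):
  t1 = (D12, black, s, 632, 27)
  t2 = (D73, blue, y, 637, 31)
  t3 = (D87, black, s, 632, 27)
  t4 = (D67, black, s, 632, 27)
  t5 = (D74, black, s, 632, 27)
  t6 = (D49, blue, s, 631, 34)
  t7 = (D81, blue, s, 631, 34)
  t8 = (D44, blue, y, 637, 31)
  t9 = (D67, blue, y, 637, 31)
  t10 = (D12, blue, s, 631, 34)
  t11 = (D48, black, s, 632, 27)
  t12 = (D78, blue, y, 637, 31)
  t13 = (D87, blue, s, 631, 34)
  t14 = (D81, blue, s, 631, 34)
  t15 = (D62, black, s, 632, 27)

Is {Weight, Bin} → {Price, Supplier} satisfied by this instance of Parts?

Yes

(Weight=black, Bin=s): rows 1, 3, 4, 5, 11, 15 → {Price,Supplier} = (632, 27), (632, 27), (632, 27), (632, 27), (632, 27), (632, 27) ✓
(Weight=blue, Bin=y): rows 2, 8, 9, 12 → {Price,Supplier} = (637, 31), (637, 31), (637, 31), (637, 31) ✓
(Weight=blue, Bin=s): rows 6, 7, 10, 13, 14 → {Price,Supplier} = (631, 34), (631, 34), (631, 34), (631, 34), (631, 34) ✓
Every {Weight, Bin} value is associated with a single {Price, Supplier} value, so {Weight, Bin} → {Price, Supplier} holds.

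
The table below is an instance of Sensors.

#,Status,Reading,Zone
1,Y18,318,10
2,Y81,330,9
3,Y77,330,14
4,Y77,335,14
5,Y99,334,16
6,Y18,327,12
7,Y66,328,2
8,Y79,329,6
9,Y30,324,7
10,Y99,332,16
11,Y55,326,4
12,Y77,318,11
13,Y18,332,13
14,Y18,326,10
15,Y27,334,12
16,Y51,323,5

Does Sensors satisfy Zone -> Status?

Zone=10: rows 1, 14 → Status = Y18, Y18 ✓
Zone=9: row 2 → Status = Y81 ✓
Zone=14: rows 3, 4 → Status = Y77, Y77 ✓
Zone=16: rows 5, 10 → Status = Y99, Y99 ✓
Zone=12: rows 6, 15 → Status takes values {Y18, Y27} — violation
Zone=2: row 7 → Status = Y66 ✓
Zone=6: row 8 → Status = Y79 ✓
Zone=7: row 9 → Status = Y30 ✓
Zone=4: row 11 → Status = Y55 ✓
Zone=11: row 12 → Status = Y77 ✓
Zone=13: row 13 → Status = Y18 ✓
Zone=5: row 16 → Status = Y51 ✓
Two rows agree on Zone but differ on Status, so Zone -> Status does not hold.

No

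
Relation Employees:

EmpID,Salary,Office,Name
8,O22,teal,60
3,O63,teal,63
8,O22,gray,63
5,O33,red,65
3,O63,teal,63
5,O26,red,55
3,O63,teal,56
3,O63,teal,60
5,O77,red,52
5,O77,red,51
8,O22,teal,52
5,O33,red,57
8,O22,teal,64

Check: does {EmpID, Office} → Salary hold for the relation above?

No

(EmpID=8, Office=teal): 3 rows → Salary = O22, O22, O22 ✓
(EmpID=3, Office=teal): 4 rows → Salary = O63, O63, O63, O63 ✓
(EmpID=8, Office=gray): 1 row → Salary = O22 ✓
(EmpID=5, Office=red): 5 rows → Salary takes values {O33, O26, O77} — violation
Two rows agree on {EmpID, Office} but differ on Salary, so {EmpID, Office} → Salary does not hold.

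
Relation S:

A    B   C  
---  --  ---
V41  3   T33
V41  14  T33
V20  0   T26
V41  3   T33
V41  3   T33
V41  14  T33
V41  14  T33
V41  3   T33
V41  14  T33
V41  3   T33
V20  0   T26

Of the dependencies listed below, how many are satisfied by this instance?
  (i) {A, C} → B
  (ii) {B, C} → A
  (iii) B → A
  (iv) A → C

3

(i) {A, C} → B: (A=V41, C=T33): 9 rows → B takes values {3, 14} — violation — fails.
(ii) {B, C} → A: every LHS value maps to a single RHS value — holds.
(iii) B → A: every LHS value maps to a single RHS value — holds.
(iv) A → C: every LHS value maps to a single RHS value — holds.
3 of the 4 dependencies hold.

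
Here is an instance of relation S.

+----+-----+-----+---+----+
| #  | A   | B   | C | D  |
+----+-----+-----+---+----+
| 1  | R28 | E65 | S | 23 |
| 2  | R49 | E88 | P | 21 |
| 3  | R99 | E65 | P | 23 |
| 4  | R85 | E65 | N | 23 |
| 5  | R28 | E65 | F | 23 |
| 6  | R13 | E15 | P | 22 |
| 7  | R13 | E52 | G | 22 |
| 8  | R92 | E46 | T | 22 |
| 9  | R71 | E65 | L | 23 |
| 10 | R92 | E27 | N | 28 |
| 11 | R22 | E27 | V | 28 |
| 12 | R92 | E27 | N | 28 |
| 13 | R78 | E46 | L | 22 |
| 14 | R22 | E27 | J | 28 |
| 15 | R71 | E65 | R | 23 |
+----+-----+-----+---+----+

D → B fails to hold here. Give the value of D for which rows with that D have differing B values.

D=23: rows 1, 3, 4, 5, 9, 15 → B = E65, E65, E65, E65, E65, E65 ✓
D=21: row 2 → B = E88 ✓
D=22: rows 6, 7, 8, 13 → B takes values {E15, E52, E46} — violation
D=28: rows 10, 11, 12, 14 → B = E27, E27, E27, E27 ✓
The only D value with inconsistent B is D=22.

22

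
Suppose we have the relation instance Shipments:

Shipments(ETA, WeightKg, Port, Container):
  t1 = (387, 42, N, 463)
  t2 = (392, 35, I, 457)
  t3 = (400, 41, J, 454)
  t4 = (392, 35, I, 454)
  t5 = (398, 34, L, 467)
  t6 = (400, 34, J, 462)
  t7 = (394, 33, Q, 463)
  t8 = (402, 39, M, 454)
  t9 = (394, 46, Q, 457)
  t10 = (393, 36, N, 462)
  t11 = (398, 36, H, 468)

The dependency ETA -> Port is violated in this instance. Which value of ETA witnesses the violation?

398

ETA=387: row 1 → Port = N ✓
ETA=392: rows 2, 4 → Port = I, I ✓
ETA=400: rows 3, 6 → Port = J, J ✓
ETA=398: rows 5, 11 → Port takes values {L, H} — violation
ETA=394: rows 7, 9 → Port = Q, Q ✓
ETA=402: row 8 → Port = M ✓
ETA=393: row 10 → Port = N ✓
The only ETA value with inconsistent Port is ETA=398.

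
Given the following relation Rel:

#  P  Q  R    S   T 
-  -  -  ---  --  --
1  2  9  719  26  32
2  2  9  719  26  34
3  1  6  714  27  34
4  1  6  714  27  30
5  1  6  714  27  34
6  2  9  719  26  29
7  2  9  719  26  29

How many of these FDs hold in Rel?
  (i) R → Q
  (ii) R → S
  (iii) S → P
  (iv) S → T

(i) R → Q: every LHS value maps to a single RHS value — holds.
(ii) R → S: every LHS value maps to a single RHS value — holds.
(iii) S → P: every LHS value maps to a single RHS value — holds.
(iv) S → T: S=26: rows 1, 2, 6, 7 → T takes values {32, 34, 29} — violation; S=27: rows 3, 4, 5 → T takes values {34, 30} — violation — fails.
3 of the 4 dependencies hold.

3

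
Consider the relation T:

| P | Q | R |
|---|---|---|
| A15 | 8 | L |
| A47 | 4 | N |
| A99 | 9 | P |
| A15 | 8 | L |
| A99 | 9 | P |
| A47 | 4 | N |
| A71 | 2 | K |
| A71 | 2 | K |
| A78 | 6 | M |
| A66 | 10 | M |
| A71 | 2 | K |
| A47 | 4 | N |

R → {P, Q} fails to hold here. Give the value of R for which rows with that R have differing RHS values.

M

R=L: 2 rows → {P,Q} = (A15, 8), (A15, 8) ✓
R=N: 3 rows → {P,Q} = (A47, 4), (A47, 4), (A47, 4) ✓
R=P: 2 rows → {P,Q} = (A99, 9), (A99, 9) ✓
R=K: 3 rows → {P,Q} = (A71, 2), (A71, 2), (A71, 2) ✓
R=M: 2 rows → {P,Q} takes values {(A78, 6), (A66, 10)} — violation
The only R value with inconsistent RHS is R=M.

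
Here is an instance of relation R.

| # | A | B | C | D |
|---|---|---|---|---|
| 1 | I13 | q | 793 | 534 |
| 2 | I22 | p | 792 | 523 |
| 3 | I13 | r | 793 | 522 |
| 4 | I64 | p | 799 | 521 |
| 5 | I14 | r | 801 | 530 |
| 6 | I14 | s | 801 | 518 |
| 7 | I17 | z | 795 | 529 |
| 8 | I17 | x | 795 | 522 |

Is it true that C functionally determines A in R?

C=793: rows 1, 3 → A = I13, I13 ✓
C=792: row 2 → A = I22 ✓
C=799: row 4 → A = I64 ✓
C=801: rows 5, 6 → A = I14, I14 ✓
C=795: rows 7, 8 → A = I17, I17 ✓
Every C value is associated with a single A value, so C → A holds.

Yes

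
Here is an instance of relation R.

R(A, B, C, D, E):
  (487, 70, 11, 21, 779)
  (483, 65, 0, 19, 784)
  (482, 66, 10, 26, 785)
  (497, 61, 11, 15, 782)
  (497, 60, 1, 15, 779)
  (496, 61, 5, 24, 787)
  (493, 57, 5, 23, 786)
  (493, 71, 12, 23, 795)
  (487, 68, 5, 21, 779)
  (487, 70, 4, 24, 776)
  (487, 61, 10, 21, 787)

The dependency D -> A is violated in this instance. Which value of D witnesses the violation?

D=21: 3 rows → A = 487, 487, 487 ✓
D=19: 1 row → A = 483 ✓
D=26: 1 row → A = 482 ✓
D=15: 2 rows → A = 497, 497 ✓
D=24: 2 rows → A takes values {496, 487} — violation
D=23: 2 rows → A = 493, 493 ✓
The only D value with inconsistent A is D=24.

24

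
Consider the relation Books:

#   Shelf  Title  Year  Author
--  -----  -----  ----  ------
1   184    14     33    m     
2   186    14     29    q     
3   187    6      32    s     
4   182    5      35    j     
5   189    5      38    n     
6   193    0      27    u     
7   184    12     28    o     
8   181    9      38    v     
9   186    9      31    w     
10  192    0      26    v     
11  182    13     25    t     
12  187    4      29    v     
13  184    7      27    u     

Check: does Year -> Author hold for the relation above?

Year=33: row 1 → Author = m ✓
Year=29: rows 2, 12 → Author takes values {q, v} — violation
Year=32: row 3 → Author = s ✓
Year=35: row 4 → Author = j ✓
Year=38: rows 5, 8 → Author takes values {n, v} — violation
Year=27: rows 6, 13 → Author = u, u ✓
Year=28: row 7 → Author = o ✓
Year=31: row 9 → Author = w ✓
Year=26: row 10 → Author = v ✓
Year=25: row 11 → Author = t ✓
Two rows agree on Year but differ on Author, so Year -> Author does not hold.

No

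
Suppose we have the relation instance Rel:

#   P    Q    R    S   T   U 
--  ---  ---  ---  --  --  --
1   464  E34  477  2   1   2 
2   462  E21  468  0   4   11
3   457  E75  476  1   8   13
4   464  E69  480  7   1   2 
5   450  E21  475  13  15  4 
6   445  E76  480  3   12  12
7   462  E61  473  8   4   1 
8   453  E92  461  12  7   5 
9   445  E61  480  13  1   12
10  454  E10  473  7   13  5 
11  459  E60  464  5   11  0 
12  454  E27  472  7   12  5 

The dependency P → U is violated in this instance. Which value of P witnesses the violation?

P=464: rows 1, 4 → U = 2, 2 ✓
P=462: rows 2, 7 → U takes values {11, 1} — violation
P=457: row 3 → U = 13 ✓
P=450: row 5 → U = 4 ✓
P=445: rows 6, 9 → U = 12, 12 ✓
P=453: row 8 → U = 5 ✓
P=454: rows 10, 12 → U = 5, 5 ✓
P=459: row 11 → U = 0 ✓
The only P value with inconsistent U is P=462.

462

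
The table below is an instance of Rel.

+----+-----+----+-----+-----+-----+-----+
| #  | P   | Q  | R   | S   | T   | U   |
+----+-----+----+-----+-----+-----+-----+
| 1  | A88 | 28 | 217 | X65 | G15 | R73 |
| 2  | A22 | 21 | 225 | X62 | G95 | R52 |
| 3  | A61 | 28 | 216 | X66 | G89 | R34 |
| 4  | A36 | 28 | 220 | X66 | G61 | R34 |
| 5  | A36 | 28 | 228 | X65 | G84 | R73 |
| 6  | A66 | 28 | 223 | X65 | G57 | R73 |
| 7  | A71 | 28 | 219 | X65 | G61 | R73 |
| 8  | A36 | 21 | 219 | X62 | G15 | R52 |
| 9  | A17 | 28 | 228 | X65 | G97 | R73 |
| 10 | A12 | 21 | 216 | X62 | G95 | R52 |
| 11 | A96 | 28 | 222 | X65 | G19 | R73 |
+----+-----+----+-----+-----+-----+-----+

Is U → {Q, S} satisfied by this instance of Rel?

U=R73: rows 1, 5, 6, 7, 9, 11 → {Q,S} = (28, X65), (28, X65), (28, X65), (28, X65), (28, X65), (28, X65) ✓
U=R52: rows 2, 8, 10 → {Q,S} = (21, X62), (21, X62), (21, X62) ✓
U=R34: rows 3, 4 → {Q,S} = (28, X66), (28, X66) ✓
Every U value is associated with a single {Q, S} value, so U → {Q, S} holds.

Yes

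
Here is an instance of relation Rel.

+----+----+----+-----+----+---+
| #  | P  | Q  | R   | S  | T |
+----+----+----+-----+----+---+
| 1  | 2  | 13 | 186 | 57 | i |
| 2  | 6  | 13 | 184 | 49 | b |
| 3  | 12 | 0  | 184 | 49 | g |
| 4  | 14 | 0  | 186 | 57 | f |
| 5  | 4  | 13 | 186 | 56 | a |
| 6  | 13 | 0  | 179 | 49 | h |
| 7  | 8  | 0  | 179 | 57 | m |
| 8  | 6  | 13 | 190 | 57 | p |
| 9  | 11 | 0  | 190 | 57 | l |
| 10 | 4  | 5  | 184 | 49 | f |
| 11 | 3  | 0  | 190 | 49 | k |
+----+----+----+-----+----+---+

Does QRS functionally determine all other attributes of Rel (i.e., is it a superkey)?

Yes

All 11 rows have distinct QRS values, so QRS → (all attributes) holds and QRS is a superkey.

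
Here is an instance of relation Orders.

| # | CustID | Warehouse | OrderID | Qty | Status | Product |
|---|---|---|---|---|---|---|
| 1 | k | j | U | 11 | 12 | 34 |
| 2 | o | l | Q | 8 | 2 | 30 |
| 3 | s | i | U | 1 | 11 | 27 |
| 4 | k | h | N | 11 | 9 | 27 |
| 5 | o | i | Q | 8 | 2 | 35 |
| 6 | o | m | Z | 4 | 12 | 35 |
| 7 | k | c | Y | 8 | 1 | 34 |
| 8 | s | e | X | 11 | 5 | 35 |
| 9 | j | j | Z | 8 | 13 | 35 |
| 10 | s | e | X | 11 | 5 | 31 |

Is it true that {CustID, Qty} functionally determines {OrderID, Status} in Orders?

No

(CustID=k, Qty=11): rows 1, 4 → {OrderID,Status} takes values {(U, 12), (N, 9)} — violation
(CustID=o, Qty=8): rows 2, 5 → {OrderID,Status} = (Q, 2), (Q, 2) ✓
(CustID=s, Qty=1): row 3 → {OrderID,Status} = (U, 11) ✓
(CustID=o, Qty=4): row 6 → {OrderID,Status} = (Z, 12) ✓
(CustID=k, Qty=8): row 7 → {OrderID,Status} = (Y, 1) ✓
(CustID=s, Qty=11): rows 8, 10 → {OrderID,Status} = (X, 5), (X, 5) ✓
(CustID=j, Qty=8): row 9 → {OrderID,Status} = (Z, 13) ✓
Two rows agree on {CustID, Qty} but differ on {OrderID, Status}, so {CustID, Qty} → {OrderID, Status} does not hold.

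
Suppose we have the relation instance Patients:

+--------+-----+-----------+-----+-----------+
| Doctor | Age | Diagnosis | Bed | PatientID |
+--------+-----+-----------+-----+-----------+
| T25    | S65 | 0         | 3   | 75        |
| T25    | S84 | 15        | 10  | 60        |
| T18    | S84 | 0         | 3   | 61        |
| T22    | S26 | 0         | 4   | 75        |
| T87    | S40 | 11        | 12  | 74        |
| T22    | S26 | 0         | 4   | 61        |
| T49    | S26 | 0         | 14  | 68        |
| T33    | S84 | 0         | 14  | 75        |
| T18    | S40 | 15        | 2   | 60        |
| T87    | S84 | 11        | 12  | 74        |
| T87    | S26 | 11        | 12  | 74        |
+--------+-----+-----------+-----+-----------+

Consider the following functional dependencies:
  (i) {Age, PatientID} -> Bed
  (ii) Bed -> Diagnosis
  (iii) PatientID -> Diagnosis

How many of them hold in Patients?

3

(i) {Age, PatientID} -> Bed: every LHS value maps to a single RHS value — holds.
(ii) Bed -> Diagnosis: every LHS value maps to a single RHS value — holds.
(iii) PatientID -> Diagnosis: every LHS value maps to a single RHS value — holds.
3 of the 3 dependencies hold.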